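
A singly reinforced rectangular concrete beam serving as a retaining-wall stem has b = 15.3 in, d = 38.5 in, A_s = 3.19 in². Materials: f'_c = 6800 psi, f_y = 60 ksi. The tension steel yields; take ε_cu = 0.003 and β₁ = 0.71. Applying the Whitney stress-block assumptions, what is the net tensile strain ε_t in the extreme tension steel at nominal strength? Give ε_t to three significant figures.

a = A_s f_y/(0.85 f'_c b) = 2.164 in.
β₁ = 0.71, so c = a/β₁ = 2.164/0.71 = 3.048 in.
From the linear strain diagram with ε_cu = 0.003: ε_t = 0.003 (d − c)/c = 0.003 × (38.5 − 3.048)/3.048 = 0.0349.
Since ε_t ≥ 0.005, the section is tension-controlled.

ε_t ≈ 0.0349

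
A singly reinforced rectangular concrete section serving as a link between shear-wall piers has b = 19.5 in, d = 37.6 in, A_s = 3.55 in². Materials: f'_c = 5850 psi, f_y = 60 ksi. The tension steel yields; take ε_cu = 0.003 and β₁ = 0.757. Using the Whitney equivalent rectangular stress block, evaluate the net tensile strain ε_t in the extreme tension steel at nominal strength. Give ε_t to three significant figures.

ε_t ≈ 0.0359

a = A_s f_y/(0.85 f'_c b) = 2.197 in.
β₁ = 0.757, so c = a/β₁ = 2.197/0.757 = 2.902 in.
From the linear strain diagram with ε_cu = 0.003: ε_t = 0.003 (d − c)/c = 0.003 × (37.6 − 2.902)/2.902 = 0.0359.
Since ε_t ≥ 0.005, the section is tension-controlled.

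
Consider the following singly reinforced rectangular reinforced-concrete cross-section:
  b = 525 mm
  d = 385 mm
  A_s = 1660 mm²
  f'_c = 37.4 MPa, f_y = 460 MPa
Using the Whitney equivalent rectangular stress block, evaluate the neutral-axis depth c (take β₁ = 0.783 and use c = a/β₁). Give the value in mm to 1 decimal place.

T = A_s f_y = 1660 × 460 = 763600 N = 763.6 kN.
Setting C = 0.85 f'_c a b equal to T: a = 763600/(0.85 × 37.4 × 525) = 45.753 mm.
With β₁ = 0.783, c = a/β₁ = 45.753/0.783 = 58.4 mm.

c ≈ 58.4 mm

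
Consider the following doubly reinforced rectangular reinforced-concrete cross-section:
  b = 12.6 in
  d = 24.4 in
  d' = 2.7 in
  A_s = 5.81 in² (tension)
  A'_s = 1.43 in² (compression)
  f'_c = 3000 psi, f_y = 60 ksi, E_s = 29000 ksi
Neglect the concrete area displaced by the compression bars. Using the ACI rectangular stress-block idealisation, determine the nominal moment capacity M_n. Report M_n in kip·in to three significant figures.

Assume both steels yield.
a = (A_s − A'_s) f_y/(0.85 f'_c b) = (5.81 − 1.43) × 60/(0.85 × 3 × 12.6) = 8.179 in.
c = a/β₁ = 8.179/0.85 = 9.622 in; ε'_s = 0.003(c − d')/c = 0.0022 ≥ ε_y = 0.0021, so the compression steel yields.
M_n = (A_s − A'_s) f_y (d − a/2) + A'_s f_y (d − d') = 262.8 × (24.4 − 4.0895) + 85.8 × (24.4 − 2.7) = 5337.6 + 1861.9 = 7199.5 kip·in.

M_n ≈ 7200 kip·in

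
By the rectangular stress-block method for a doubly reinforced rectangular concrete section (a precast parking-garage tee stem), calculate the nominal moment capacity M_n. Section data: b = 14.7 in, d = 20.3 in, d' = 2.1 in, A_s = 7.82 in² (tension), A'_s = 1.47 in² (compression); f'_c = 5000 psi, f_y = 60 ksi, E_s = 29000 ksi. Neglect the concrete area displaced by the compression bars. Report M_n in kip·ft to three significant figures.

M_n ≈ 681 kip·ft

Assume both steels yield.
a = (A_s − A'_s) f_y/(0.85 f'_c b) = (7.82 − 1.47) × 60/(0.85 × 5 × 14.7) = 6.098 in.
c = a/β₁ = 6.098/0.8 = 7.623 in; ε'_s = 0.003(c − d')/c = 0.0022 ≥ ε_y = 0.0021, so the compression steel yields.
M_n = (A_s − A'_s) f_y (d − a/2) + A'_s f_y (d − d') = 381 × (20.3 − 3.049) + 88.2 × (20.3 − 2.1) = 6572.6 + 1605.2 = 8177.8 kip·in = 8177.8/12 = 681.48 kip·ft.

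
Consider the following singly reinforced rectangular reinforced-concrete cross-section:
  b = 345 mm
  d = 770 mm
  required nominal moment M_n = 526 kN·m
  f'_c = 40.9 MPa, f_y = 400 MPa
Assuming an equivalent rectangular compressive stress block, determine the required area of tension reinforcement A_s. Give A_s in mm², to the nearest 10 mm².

With M_n = 0.85 f'_c a b (d − a/2), solve the quadratic for a:
a = d − √(d² − 2M_n/(0.85 f'_c b)) = 770 − √(770² − 2 × 526×10⁶/(0.85 × 40.9 × 345)) = 59.23 mm.
A_s = 0.85 f'_c a b / f_y = 0.85 × 40.9 × 59.23 × 345 / 400 = 1776.0 mm².

A_s ≈ 1780 mm²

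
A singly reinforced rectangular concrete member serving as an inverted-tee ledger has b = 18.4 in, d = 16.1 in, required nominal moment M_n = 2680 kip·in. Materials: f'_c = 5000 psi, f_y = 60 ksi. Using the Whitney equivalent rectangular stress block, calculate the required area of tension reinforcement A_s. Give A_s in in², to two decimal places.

A_s ≈ 2.99 in²

From M_n = 0.85 f'_c a b (d − a/2):
a = d − √(d² − 2M_n/(0.85 f'_c b)) = 16.1 − √(16.1² − 2 × 2680/(0.85 × 5 × 18.4)) = 2.292 in.
A_s = 0.85 f'_c a b / f_y = 0.85 × 5 × 2.292 × 18.4 / 60 = 2.987 in².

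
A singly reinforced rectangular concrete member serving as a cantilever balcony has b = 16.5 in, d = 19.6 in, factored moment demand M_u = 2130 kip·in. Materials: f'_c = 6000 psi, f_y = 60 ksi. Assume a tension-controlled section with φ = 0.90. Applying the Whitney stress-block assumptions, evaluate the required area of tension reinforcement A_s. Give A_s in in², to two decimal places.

M_n = M_u/φ = 2130/0.90 = 2366.67 kip·in.
From M_n = 0.85 f'_c a b (d − a/2):
a = d − √(d² − 2M_n/(0.85 f'_c b)) = 19.6 − √(19.6² − 2 × 2366.67/(0.85 × 6 × 16.5)) = 1.492 in.
A_s = 0.85 f'_c a b / f_y = 0.85 × 6 × 1.492 × 16.5 / 60 = 2.093 in².

A_s ≈ 2.09 in²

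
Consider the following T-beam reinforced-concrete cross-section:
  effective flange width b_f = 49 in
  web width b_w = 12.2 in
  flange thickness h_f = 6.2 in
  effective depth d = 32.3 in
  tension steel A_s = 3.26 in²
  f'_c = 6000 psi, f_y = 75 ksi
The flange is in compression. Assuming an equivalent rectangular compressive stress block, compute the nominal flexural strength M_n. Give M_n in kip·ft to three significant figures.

M_n ≈ 648 kip·ft

Tension: T = A_s f_y = 3.26 × 75 = 244.5 kips.
Try a within the flange: a = T/(0.85 f'_c b_f) = 244.5/(0.85 × 6 × 49) = 0.978 in.
Since a = 0.978 ≤ h_f = 6.2 in, the stress block lies entirely in the flange; analyse as a rectangular beam of width b_f.
M_n = T(d − a/2) = 244.5 × (32.3 − 0.489) = 7777.8 kip·in.
M_n = 7777.8/12 = 648.15 kip·ft.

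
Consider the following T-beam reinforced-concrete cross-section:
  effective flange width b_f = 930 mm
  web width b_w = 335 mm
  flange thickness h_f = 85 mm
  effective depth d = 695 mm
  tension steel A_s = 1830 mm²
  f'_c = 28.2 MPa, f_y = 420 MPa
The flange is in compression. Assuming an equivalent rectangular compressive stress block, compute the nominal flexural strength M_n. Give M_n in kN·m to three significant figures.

M_n ≈ 521 kN·m

Tension: T = A_s f_y = 1830 × 420 = 768600 N.
Try a within the flange: a = T/(0.85 f'_c b_f) = 768600/(0.85 × 28.2 × 930) = 34.48 mm.
Since a = 34.48 ≤ h_f = 85 mm, the stress block lies entirely in the flange; analyse as a rectangular beam of width b_f.
M_n = T(d − a/2) = 768600 × (695 − 17.24) = 520.93 × 10⁶ N·mm.
M_n = 520.93 kN·m.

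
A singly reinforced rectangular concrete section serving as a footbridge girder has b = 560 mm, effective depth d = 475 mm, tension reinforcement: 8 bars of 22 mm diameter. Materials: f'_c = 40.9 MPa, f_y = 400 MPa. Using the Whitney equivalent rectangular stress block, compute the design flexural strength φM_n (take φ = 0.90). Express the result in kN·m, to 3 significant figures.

φM_n ≈ 486 kN·m

A_s = 8 × 380 = 3040 mm².
T = A_s f_y = 3040 × 400 = 1216000 N = 1216 kN.
From C = T: a = T/(0.85 f'_c b) = 1216000/(0.85 × 40.9 × 560) = 62.46 mm.
M_n = T(d − a/2) = 1216 kN × (475 − 31.23) mm = 539.62 kN·m.
φM_n = 0.90 × 539.62 = 485.66 kN·m.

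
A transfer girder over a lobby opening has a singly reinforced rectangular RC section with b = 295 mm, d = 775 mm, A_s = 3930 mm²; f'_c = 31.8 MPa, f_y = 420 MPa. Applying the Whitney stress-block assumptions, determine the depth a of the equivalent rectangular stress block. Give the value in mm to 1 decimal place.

a ≈ 207.0 mm

T = A_s f_y = 3930 × 420 = 1650600 N = 1650.6 kN.
Setting C = 0.85 f'_c a b equal to T: a = 1650600/(0.85 × 31.8 × 295) = 207.0 mm.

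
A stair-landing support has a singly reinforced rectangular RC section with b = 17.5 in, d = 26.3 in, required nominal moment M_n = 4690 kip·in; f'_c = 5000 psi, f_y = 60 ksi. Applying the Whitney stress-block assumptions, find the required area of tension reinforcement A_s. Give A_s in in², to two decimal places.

A_s ≈ 3.12 in²

From M_n = 0.85 f'_c a b (d − a/2):
a = d − √(d² − 2M_n/(0.85 f'_c b)) = 26.3 − √(26.3² − 2 × 4690/(0.85 × 5 × 17.5)) = 2.518 in.
A_s = 0.85 f'_c a b / f_y = 0.85 × 5 × 2.518 × 17.5 / 60 = 3.121 in².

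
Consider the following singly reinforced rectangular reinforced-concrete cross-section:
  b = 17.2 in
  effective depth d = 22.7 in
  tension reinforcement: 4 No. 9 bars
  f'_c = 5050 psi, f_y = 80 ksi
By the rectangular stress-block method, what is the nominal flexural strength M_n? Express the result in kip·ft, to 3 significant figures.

M_n ≈ 548 kip·ft

A_s = 4 × 1 = 4 in².
T = A_s f_y = 4 × 80 = 320 kips.
a = T/(0.85 f'_c b) = 320/(0.85 × 5.05 × 17.2) = 4.334 in.
M_n = T(d − a/2) = 320 × (22.7 − 2.167) = 6570.6 kip·in = 6570.6/12 = 547.55 kip·ft.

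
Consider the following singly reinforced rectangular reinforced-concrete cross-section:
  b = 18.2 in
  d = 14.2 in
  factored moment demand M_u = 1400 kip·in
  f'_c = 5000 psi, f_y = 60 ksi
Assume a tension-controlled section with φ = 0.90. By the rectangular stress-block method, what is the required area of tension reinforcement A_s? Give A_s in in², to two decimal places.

M_n = M_u/φ = 1400/0.90 = 1555.56 kip·in.
From M_n = 0.85 f'_c a b (d − a/2):
a = d − √(d² − 2M_n/(0.85 f'_c b)) = 14.2 − √(14.2² − 2 × 1555.56/(0.85 × 5 × 18.2)) = 1.495 in.
A_s = 0.85 f'_c a b / f_y = 0.85 × 5 × 1.495 × 18.2 / 60 = 1.927 in².

A_s ≈ 1.93 in²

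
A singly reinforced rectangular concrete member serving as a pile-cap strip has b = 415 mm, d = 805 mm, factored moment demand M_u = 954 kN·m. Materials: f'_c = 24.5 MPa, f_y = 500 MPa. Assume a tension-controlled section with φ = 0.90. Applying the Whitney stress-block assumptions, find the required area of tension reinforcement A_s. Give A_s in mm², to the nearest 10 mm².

M_n = M_u/φ = 954/0.90 = 1060 kN·m.
With M_n = 0.85 f'_c a b (d − a/2), solve the quadratic for a:
a = d − √(d² − 2M_n/(0.85 f'_c b)) = 805 − √(805² − 2 × 1060×10⁶/(0.85 × 24.5 × 415)) = 170.40 mm.
A_s = 0.85 f'_c a b / f_y = 0.85 × 24.5 × 170.40 × 415 / 500 = 2945.3 mm².

A_s ≈ 2950 mm²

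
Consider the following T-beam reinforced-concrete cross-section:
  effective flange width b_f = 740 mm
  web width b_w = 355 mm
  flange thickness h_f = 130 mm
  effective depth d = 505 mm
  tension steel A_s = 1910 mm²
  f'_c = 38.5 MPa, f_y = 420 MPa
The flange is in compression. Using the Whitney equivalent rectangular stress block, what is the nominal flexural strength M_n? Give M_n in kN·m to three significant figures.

Tension: T = A_s f_y = 1910 × 420 = 802200 N.
Try a within the flange: a = T/(0.85 f'_c b_f) = 802200/(0.85 × 38.5 × 740) = 33.13 mm.
Since a = 33.13 ≤ h_f = 130 mm, the stress block lies entirely in the flange; analyse as a rectangular beam of width b_f.
M_n = T(d − a/2) = 802200 × (505 − 16.565) = 391.82 × 10⁶ N·mm.
M_n = 391.82 kN·m.

M_n ≈ 392 kN·m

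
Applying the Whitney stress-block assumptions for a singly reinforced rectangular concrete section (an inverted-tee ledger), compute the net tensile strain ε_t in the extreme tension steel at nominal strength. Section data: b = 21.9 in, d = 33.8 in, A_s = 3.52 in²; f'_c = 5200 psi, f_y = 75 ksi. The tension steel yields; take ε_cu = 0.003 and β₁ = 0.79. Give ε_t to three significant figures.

a = A_s f_y/(0.85 f'_c b) = 2.727 in.
β₁ = 0.79, so c = a/β₁ = 2.727/0.79 = 3.452 in.
From the linear strain diagram with ε_cu = 0.003: ε_t = 0.003 (d − c)/c = 0.003 × (33.8 − 3.452)/3.452 = 0.0264.
Since ε_t ≥ 0.005, the section is tension-controlled.

ε_t ≈ 0.0264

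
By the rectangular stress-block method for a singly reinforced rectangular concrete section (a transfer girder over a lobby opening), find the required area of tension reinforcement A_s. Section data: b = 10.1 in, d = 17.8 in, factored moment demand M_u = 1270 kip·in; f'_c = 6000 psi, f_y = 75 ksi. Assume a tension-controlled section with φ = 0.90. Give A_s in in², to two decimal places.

A_s ≈ 1.11 in²

M_n = M_u/φ = 1270/0.90 = 1411.11 kip·in.
From M_n = 0.85 f'_c a b (d − a/2):
a = d − √(d² − 2M_n/(0.85 f'_c b)) = 17.8 − √(17.8² − 2 × 1411.11/(0.85 × 6 × 10.1)) = 1.612 in.
A_s = 0.85 f'_c a b / f_y = 0.85 × 6 × 1.612 × 10.1 / 75 = 1.107 in².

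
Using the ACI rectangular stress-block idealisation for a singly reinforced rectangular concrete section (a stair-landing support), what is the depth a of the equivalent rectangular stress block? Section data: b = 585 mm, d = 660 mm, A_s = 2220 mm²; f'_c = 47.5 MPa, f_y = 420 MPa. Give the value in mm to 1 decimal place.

a ≈ 39.5 mm

T = A_s f_y = 2220 × 420 = 932400 N = 932.4 kN.
Setting C = 0.85 f'_c a b equal to T: a = 932400/(0.85 × 47.5 × 585) = 39.5 mm.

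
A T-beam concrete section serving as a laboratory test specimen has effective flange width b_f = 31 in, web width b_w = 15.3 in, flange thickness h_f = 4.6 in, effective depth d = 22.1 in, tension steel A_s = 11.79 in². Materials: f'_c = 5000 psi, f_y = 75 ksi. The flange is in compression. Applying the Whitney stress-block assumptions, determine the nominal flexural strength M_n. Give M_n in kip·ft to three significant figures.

Tension: T = A_s f_y = 11.79 × 75 = 884.25 kips.
Try a within the flange: a = T/(0.85 f'_c b_f) = 884.25/(0.85 × 5 × 31) = 6.712 in.
a = 6.712 > h_f = 4.6 in: the block extends into the web. Split into flange-overhang and web parts.
C_f = 0.85 f'_c (b_f − b_w) h_f = 0.85 × 5 × (31 − 15.3) × 4.6 = 306.9 kips.
Remaining web compression depth: a_w = (T − C_f)/(0.85 f'_c b_w) = (884.25 − 306.9)/(0.85 × 5 × 15.3) = 8.879 in.
M_n = C_f(d − h_f/2) + (T − C_f)(d − a_w/2) = 306.9 × (22.1 − 2.3) + 577.35 × (22.1 − 4.4395) = 6076.6 + 10196.3 = 16272.9 kip·in.
M_n = 16272.9/12 = 1356.08 kip·ft.

M_n ≈ 1360 kip·ft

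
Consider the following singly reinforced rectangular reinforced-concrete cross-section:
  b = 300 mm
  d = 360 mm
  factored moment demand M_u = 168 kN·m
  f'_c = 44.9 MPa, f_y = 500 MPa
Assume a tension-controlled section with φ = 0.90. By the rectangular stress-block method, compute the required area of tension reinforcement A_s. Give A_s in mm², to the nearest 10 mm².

A_s ≈ 1110 mm²

M_n = M_u/φ = 168/0.90 = 186.667 kN·m.
With M_n = 0.85 f'_c a b (d − a/2), solve the quadratic for a:
a = d − √(d² − 2M_n/(0.85 f'_c b)) = 360 − √(360² − 2 × 186.667×10⁶/(0.85 × 44.9 × 300)) = 48.56 mm.
A_s = 0.85 f'_c a b / f_y = 0.85 × 44.9 × 48.56 × 300 / 500 = 1112.0 mm².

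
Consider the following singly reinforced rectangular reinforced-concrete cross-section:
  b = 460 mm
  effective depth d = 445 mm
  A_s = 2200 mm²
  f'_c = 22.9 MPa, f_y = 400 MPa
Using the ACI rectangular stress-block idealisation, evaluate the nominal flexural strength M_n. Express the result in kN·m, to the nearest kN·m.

T = A_s f_y = 2200 × 400 = 880000 N = 880 kN.
From C = T: a = T/(0.85 f'_c b) = 880000/(0.85 × 22.9 × 460) = 98.28 mm.
M_n = T(d − a/2) = 880 kN × (445 − 49.14) mm = 348.36 kN·m.

M_n ≈ 348 kN·m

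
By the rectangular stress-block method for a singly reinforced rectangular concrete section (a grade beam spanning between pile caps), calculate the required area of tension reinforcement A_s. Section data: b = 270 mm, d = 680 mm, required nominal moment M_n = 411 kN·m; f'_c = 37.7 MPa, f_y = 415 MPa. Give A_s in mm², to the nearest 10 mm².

With M_n = 0.85 f'_c a b (d − a/2), solve the quadratic for a:
a = d − √(d² − 2M_n/(0.85 f'_c b)) = 680 − √(680² − 2 × 411×10⁶/(0.85 × 37.7 × 270)) = 73.87 mm.
A_s = 0.85 f'_c a b / f_y = 0.85 × 37.7 × 73.87 × 270 / 415 = 1540.1 mm².

A_s ≈ 1540 mm²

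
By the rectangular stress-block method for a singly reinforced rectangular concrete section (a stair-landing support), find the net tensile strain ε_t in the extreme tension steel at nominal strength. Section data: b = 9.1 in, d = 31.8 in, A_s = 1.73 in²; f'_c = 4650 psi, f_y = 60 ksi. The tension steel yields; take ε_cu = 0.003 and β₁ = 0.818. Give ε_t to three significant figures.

ε_t ≈ 0.0240

a = A_s f_y/(0.85 f'_c b) = 2.886 in.
β₁ = 0.818, so c = a/β₁ = 2.886/0.818 = 3.528 in.
From the linear strain diagram with ε_cu = 0.003: ε_t = 0.003 (d − c)/c = 0.003 × (31.8 − 3.528)/3.528 = 0.0240.
Since ε_t ≥ 0.005, the section is tension-controlled.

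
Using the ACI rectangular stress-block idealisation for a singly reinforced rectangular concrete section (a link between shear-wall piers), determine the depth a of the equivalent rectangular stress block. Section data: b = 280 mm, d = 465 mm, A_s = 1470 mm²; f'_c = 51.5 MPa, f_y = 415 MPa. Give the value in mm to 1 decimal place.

a ≈ 49.8 mm

T = A_s f_y = 1470 × 415 = 610050 N = 610.05 kN.
Setting C = 0.85 f'_c a b equal to T: a = 610050/(0.85 × 51.5 × 280) = 49.8 mm.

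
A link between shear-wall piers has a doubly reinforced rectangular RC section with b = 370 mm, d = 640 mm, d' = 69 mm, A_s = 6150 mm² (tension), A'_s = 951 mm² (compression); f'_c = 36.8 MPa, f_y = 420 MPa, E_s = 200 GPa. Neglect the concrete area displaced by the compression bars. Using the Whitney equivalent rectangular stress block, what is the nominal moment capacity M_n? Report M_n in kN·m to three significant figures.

M_n ≈ 1420 kN·m

Assume both tension and compression steel yield.
Net tension couple steel: A_s − A'_s = 5199 mm².
a = (A_s − A'_s) f_y / (0.85 f'_c b) = 2183580/(0.85 × 36.8 × 370) = 188.67 mm.
c = a/β₁ = 188.67/0.787 = 239.73 mm; ε'_s = 0.003(c − d')/c = 0.0021 ≥ f_y/E_s = 0.0021, so compression steel does yield.
M_n = (A_s − A'_s) f_y (d − a/2) + A'_s f_y (d − d') = [2183580 × (640 − 94.335) + 399420 × (640 − 69)] × 10⁻⁶ = 1191.50 + 228.07 = 1419.57 kN·m.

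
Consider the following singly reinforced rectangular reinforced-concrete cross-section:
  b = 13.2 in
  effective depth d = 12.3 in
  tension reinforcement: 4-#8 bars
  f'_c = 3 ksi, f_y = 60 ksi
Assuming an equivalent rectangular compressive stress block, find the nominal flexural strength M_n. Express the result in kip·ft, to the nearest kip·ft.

M_n ≈ 150 kip·ft

A_s = 4 × 0.79 = 3.16 in².
T = A_s f_y = 3.16 × 60 = 189.6 kips.
a = T/(0.85 f'_c b) = 189.6/(0.85 × 3 × 13.2) = 5.633 in.
M_n = T(d − a/2) = 189.6 × (12.3 − 2.8165) = 1798.1 kip·in = 1798.1/12 = 149.84 kip·ft.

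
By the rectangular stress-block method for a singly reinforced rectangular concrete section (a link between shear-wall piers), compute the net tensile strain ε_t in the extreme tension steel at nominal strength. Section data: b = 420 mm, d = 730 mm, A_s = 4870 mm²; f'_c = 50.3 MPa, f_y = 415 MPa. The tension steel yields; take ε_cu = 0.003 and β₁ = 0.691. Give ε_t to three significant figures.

ε_t ≈ 0.0104

a = A_s f_y/(0.85 f'_c b) = 112.55 mm.
β₁ = 0.691, so c = a/β₁ = 112.55/0.691 = 162.88 mm.
From the linear strain diagram with ε_cu = 0.003: ε_t = 0.003 (d − c)/c = 0.003 × (730 − 162.88)/162.88 = 0.0104.
Since ε_t ≥ 0.005, the section is tension-controlled.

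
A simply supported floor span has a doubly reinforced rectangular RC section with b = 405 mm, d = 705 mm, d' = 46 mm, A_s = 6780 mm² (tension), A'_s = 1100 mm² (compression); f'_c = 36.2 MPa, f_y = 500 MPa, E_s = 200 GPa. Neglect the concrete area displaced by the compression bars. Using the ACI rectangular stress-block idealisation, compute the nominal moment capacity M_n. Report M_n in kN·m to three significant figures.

M_n ≈ 2040 kN·m

Assume both tension and compression steel yield.
Net tension couple steel: A_s − A'_s = 5680 mm².
a = (A_s − A'_s) f_y / (0.85 f'_c b) = 2840000/(0.85 × 36.2 × 405) = 227.90 mm.
c = a/β₁ = 227.90/0.791 = 288.12 mm; ε'_s = 0.003(c − d')/c = 0.0025 ≥ f_y/E_s = 0.0025, so compression steel does yield.
M_n = (A_s − A'_s) f_y (d − a/2) + A'_s f_y (d − d') = [2840000 × (705 − 113.95) + 550000 × (705 − 46)] × 10⁻⁶ = 1678.58 + 362.45 = 2041.03 kN·m.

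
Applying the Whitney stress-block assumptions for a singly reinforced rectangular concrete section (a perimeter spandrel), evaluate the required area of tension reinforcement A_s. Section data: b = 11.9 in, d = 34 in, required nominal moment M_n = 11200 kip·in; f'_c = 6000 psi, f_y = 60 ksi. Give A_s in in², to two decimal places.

A_s ≈ 6.02 in²

From M_n = 0.85 f'_c a b (d − a/2):
a = d − √(d² − 2M_n/(0.85 f'_c b)) = 34 − √(34² − 2 × 11200/(0.85 × 6 × 11.9)) = 5.948 in.
A_s = 0.85 f'_c a b / f_y = 0.85 × 6 × 5.948 × 11.9 / 60 = 6.016 in².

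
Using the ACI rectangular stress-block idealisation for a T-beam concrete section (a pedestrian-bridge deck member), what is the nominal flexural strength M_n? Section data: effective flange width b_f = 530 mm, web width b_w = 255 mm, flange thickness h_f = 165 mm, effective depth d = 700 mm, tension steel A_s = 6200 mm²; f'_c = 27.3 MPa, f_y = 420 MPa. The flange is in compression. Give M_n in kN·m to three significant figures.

Tension: T = A_s f_y = 6200 × 420 = 2604000 N.
Try a within the flange: a = T/(0.85 f'_c b_f) = 2604000/(0.85 × 27.3 × 530) = 211.73 mm.
a = 211.73 > h_f = 165 mm: the block extends into the web. Split into flange-overhang and web parts.
C_f = 0.85 f'_c (b_f − b_w) h_f = 0.85 × 27.3 × (530 − 255) × 165 = 1052927 N.
Remaining web compression depth: a_w = (T − C_f)/(0.85 f'_c b_w) = (2604000 − 1052927)/(0.85 × 27.3 × 255) = 262.13 mm.
M_n = C_f(d − h_f/2) + (T − C_f)(d − a_w/2) = 1052927 × (700 − 82.5) + 1551073 × (700 − 131.065) = 650.18 + 882.46 = 1532.64 × 10⁶ N·mm.
M_n = 1532.64 kN·m.

M_n ≈ 1530 kN·m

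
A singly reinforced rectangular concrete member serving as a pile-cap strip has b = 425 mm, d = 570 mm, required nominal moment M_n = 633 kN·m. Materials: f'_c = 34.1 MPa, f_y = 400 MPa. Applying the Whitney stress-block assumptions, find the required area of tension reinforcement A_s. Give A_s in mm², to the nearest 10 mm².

A_s ≈ 3040 mm²

With M_n = 0.85 f'_c a b (d − a/2), solve the quadratic for a:
a = d − √(d² − 2M_n/(0.85 f'_c b)) = 570 − √(570² − 2 × 633×10⁶/(0.85 × 34.1 × 425)) = 98.69 mm.
A_s = 0.85 f'_c a b / f_y = 0.85 × 34.1 × 98.69 × 425 / 400 = 3039.3 mm².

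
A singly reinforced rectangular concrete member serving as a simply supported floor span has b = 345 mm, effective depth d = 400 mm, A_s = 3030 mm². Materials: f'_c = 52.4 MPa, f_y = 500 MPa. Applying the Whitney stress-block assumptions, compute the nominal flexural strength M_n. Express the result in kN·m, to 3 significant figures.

T = A_s f_y = 3030 × 500 = 1515000 N = 1515 kN.
From C = T: a = T/(0.85 f'_c b) = 1515000/(0.85 × 52.4 × 345) = 98.59 mm.
M_n = T(d − a/2) = 1515 kN × (400 − 49.295) mm = 531.32 kN·m.

M_n ≈ 531 kN·m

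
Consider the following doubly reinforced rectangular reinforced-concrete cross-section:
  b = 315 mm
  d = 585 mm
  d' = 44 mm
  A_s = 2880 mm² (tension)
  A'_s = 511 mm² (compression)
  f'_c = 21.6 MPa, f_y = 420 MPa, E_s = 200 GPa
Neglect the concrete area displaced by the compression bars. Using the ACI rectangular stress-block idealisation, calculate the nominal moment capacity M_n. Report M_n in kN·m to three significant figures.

M_n ≈ 613 kN·m

Assume both tension and compression steel yield.
Net tension couple steel: A_s − A'_s = 2369 mm².
a = (A_s − A'_s) f_y / (0.85 f'_c b) = 994980/(0.85 × 21.6 × 315) = 172.04 mm.
c = a/β₁ = 172.04/0.85 = 202.40 mm; ε'_s = 0.003(c − d')/c = 0.0023 ≥ f_y/E_s = 0.0021, so compression steel does yield.
M_n = (A_s − A'_s) f_y (d − a/2) + A'_s f_y (d − d') = [994980 × (585 − 86.02) + 214620 × (585 − 44)] × 10⁻⁶ = 496.48 + 116.11 = 612.59 kN·m.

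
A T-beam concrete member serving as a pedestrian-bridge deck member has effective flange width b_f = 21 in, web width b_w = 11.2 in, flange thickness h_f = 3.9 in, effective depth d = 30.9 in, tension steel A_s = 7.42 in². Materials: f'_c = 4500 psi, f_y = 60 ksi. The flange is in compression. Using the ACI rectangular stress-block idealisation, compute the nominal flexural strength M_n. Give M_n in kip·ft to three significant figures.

Tension: T = A_s f_y = 7.42 × 60 = 445.2 kips.
Try a within the flange: a = T/(0.85 f'_c b_f) = 445.2/(0.85 × 4.5 × 21) = 5.542 in.
a = 5.542 > h_f = 3.9 in: the block extends into the web. Split into flange-overhang and web parts.
C_f = 0.85 f'_c (b_f − b_w) h_f = 0.85 × 4.5 × (21 − 11.2) × 3.9 = 146.2 kips.
Remaining web compression depth: a_w = (T − C_f)/(0.85 f'_c b_w) = (445.2 − 146.2)/(0.85 × 4.5 × 11.2) = 6.979 in.
M_n = C_f(d − h_f/2) + (T − C_f)(d − a_w/2) = 146.2 × (30.9 − 1.95) + 299 × (30.9 − 3.4895) = 4232.5 + 8195.7 = 12428.2 kip·in.
M_n = 12428.2/12 = 1035.68 kip·ft.

M_n ≈ 1040 kip·ft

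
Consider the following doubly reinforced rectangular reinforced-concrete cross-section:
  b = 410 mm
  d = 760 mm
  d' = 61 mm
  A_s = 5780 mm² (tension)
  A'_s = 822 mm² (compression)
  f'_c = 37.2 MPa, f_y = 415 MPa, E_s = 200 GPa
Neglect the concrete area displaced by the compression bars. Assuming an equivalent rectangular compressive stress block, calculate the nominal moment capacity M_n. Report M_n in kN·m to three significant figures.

Assume both tension and compression steel yield.
Net tension couple steel: A_s − A'_s = 4958 mm².
a = (A_s − A'_s) f_y / (0.85 f'_c b) = 2057570/(0.85 × 37.2 × 410) = 158.71 mm.
c = a/β₁ = 158.71/0.784 = 202.44 mm; ε'_s = 0.003(c − d')/c = 0.0021 ≥ f_y/E_s = 0.0021, so compression steel does yield.
M_n = (A_s − A'_s) f_y (d − a/2) + A'_s f_y (d − d') = [2057570 × (760 − 79.355) + 341130 × (760 − 61)] × 10⁻⁶ = 1400.47 + 238.45 = 1638.92 kN·m.

M_n ≈ 1640 kN·m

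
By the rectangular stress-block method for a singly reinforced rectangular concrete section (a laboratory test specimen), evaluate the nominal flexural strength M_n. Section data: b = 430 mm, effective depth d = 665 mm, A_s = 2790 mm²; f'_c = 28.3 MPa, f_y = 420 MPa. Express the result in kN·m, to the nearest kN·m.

M_n ≈ 713 kN·m

T = A_s f_y = 2790 × 420 = 1171800 N = 1171.8 kN.
From C = T: a = T/(0.85 f'_c b) = 1171800/(0.85 × 28.3 × 430) = 113.29 mm.
M_n = T(d − a/2) = 1171.8 kN × (665 − 56.645) mm = 712.87 kN·m.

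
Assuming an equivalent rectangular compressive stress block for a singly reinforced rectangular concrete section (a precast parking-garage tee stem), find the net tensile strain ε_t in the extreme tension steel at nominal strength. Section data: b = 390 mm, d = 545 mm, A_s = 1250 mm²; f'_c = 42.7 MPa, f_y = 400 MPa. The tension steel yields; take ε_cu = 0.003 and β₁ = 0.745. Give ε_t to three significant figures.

a = A_s f_y/(0.85 f'_c b) = 35.32 mm.
β₁ = 0.745, so c = a/β₁ = 35.32/0.745 = 47.41 mm.
From the linear strain diagram with ε_cu = 0.003: ε_t = 0.003 (d − c)/c = 0.003 × (545 − 47.41)/47.41 = 0.0315.
Since ε_t ≥ 0.005, the section is tension-controlled.

ε_t ≈ 0.0315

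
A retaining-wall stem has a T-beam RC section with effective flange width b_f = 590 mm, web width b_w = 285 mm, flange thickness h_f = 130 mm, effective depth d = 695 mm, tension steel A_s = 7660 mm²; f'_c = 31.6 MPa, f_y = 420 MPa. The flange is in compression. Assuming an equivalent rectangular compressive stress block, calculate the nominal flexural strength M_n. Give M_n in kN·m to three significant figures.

M_n ≈ 1860 kN·m

Tension: T = A_s f_y = 7660 × 420 = 3217200 N.
Try a within the flange: a = T/(0.85 f'_c b_f) = 3217200/(0.85 × 31.6 × 590) = 203.01 mm.
a = 203.01 > h_f = 130 mm: the block extends into the web. Split into flange-overhang and web parts.
C_f = 0.85 f'_c (b_f − b_w) h_f = 0.85 × 31.6 × (590 − 285) × 130 = 1064999 N.
Remaining web compression depth: a_w = (T − C_f)/(0.85 f'_c b_w) = (3217200 − 1064999)/(0.85 × 31.6 × 285) = 281.15 mm.
M_n = C_f(d − h_f/2) + (T − C_f)(d − a_w/2) = 1064999 × (695 − 65) + 2152201 × (695 − 140.575) = 670.95 + 1193.23 = 1864.18 × 10⁶ N·mm.
M_n = 1864.18 kN·m.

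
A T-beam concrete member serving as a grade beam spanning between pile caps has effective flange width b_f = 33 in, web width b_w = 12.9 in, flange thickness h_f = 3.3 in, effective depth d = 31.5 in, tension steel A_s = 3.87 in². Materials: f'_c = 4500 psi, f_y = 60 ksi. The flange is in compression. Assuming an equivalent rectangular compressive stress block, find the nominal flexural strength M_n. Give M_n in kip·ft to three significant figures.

Tension: T = A_s f_y = 3.87 × 60 = 232.2 kips.
Try a within the flange: a = T/(0.85 f'_c b_f) = 232.2/(0.85 × 4.5 × 33) = 1.840 in.
Since a = 1.840 ≤ h_f = 3.3 in, the stress block lies entirely in the flange; analyse as a rectangular beam of width b_f.
M_n = T(d − a/2) = 232.2 × (31.5 − 0.92) = 7100.7 kip·in.
M_n = 7100.7/12 = 591.73 kip·ft.

M_n ≈ 592 kip·ft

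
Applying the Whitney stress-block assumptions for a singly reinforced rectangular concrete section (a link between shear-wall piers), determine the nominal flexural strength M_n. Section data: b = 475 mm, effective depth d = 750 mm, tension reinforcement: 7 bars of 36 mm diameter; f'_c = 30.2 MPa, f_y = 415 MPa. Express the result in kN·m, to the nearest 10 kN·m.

M_n ≈ 1860 kN·m

A_s = 7 × 1018 = 7126 mm².
T = A_s f_y = 7126 × 415 = 2957290 N = 2957.29 kN.
From C = T: a = T/(0.85 f'_c b) = 2957290/(0.85 × 30.2 × 475) = 242.54 mm.
M_n = T(d − a/2) = 2957.29 kN × (750 − 121.27) mm = 1859.34 kN·m.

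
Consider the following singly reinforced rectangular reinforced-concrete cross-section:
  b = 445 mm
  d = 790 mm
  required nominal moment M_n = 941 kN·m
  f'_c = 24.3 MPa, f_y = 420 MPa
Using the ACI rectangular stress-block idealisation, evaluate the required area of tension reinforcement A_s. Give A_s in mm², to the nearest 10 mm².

With M_n = 0.85 f'_c a b (d − a/2), solve the quadratic for a:
a = d − √(d² − 2M_n/(0.85 f'_c b)) = 790 − √(790² − 2 × 941×10⁶/(0.85 × 24.3 × 445)) = 142.43 mm.
A_s = 0.85 f'_c a b / f_y = 0.85 × 24.3 × 142.43 × 445 / 420 = 3117.0 mm².

A_s ≈ 3120 mm²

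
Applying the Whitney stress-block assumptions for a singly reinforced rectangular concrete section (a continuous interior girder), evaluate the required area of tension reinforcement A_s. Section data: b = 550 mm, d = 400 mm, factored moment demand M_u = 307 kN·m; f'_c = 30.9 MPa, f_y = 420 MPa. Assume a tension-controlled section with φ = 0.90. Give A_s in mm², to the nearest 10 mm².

A_s ≈ 2210 mm²

M_n = M_u/φ = 307/0.90 = 341.111 kN·m.
With M_n = 0.85 f'_c a b (d − a/2), solve the quadratic for a:
a = d − √(d² − 2M_n/(0.85 f'_c b)) = 400 − √(400² − 2 × 341.111×10⁶/(0.85 × 30.9 × 550)) = 64.18 mm.
A_s = 0.85 f'_c a b / f_y = 0.85 × 30.9 × 64.18 × 550 / 420 = 2207.4 mm².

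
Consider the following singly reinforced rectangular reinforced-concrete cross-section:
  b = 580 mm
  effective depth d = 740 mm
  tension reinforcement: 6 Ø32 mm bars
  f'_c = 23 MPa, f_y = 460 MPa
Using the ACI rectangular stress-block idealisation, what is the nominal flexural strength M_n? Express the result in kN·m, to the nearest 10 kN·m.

M_n ≈ 1420 kN·m

A_s = 6 × 804 = 4824 mm².
T = A_s f_y = 4824 × 460 = 2219040 N = 2219.04 kN.
From C = T: a = T/(0.85 f'_c b) = 2219040/(0.85 × 23 × 580) = 195.70 mm.
M_n = T(d − a/2) = 2219.04 kN × (740 − 97.85) mm = 1424.96 kN·m.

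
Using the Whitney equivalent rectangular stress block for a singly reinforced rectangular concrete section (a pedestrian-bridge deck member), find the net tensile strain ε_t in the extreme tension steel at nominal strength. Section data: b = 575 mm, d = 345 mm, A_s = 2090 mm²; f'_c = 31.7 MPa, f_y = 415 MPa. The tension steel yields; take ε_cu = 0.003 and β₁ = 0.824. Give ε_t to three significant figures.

a = A_s f_y/(0.85 f'_c b) = 55.98 mm.
β₁ = 0.824, so c = a/β₁ = 55.98/0.824 = 67.94 mm.
From the linear strain diagram with ε_cu = 0.003: ε_t = 0.003 (d − c)/c = 0.003 × (345 − 67.94)/67.94 = 0.0122.
Since ε_t ≥ 0.005, the section is tension-controlled.

ε_t ≈ 0.0122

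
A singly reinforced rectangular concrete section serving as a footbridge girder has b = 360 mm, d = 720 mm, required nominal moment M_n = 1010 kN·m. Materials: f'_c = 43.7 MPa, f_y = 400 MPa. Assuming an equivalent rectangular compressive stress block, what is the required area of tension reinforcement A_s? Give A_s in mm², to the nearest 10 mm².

A_s ≈ 3810 mm²

With M_n = 0.85 f'_c a b (d − a/2), solve the quadratic for a:
a = d − √(d² − 2M_n/(0.85 f'_c b)) = 720 − √(720² − 2 × 1010×10⁶/(0.85 × 43.7 × 360)) = 113.91 mm.
A_s = 0.85 f'_c a b / f_y = 0.85 × 43.7 × 113.91 × 360 / 400 = 3808.1 mm².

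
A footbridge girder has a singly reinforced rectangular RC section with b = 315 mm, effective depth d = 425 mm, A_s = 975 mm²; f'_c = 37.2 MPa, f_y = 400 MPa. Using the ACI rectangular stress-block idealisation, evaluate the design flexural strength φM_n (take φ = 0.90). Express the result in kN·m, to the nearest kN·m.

φM_n ≈ 142 kN·m

T = A_s f_y = 975 × 400 = 390000 N = 390 kN.
From C = T: a = T/(0.85 f'_c b) = 390000/(0.85 × 37.2 × 315) = 39.16 mm.
M_n = T(d − a/2) = 390 kN × (425 − 19.58) mm = 158.11 kN·m.
φM_n = 0.90 × 158.11 = 142.30 kN·m.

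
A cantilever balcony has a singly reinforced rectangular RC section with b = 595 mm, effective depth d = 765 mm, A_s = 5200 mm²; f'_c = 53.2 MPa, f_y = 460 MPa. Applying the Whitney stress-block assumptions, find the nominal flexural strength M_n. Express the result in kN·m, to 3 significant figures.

M_n ≈ 1720 kN·m

T = A_s f_y = 5200 × 460 = 2392000 N = 2392 kN.
From C = T: a = T/(0.85 f'_c b) = 2392000/(0.85 × 53.2 × 595) = 88.90 mm.
M_n = T(d − a/2) = 2392 kN × (765 − 44.45) mm = 1723.56 kN·m.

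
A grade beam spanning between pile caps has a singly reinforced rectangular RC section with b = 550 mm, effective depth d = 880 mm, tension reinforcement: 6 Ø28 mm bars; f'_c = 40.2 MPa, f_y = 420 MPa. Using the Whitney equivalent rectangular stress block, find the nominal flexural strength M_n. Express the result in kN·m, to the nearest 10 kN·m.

A_s = 6 × 616 = 3696 mm².
T = A_s f_y = 3696 × 420 = 1552320 N = 1552.32 kN.
From C = T: a = T/(0.85 f'_c b) = 1552320/(0.85 × 40.2 × 550) = 82.60 mm.
M_n = T(d − a/2) = 1552.32 kN × (880 − 41.3) mm = 1301.93 kN·m.

M_n ≈ 1300 kN·m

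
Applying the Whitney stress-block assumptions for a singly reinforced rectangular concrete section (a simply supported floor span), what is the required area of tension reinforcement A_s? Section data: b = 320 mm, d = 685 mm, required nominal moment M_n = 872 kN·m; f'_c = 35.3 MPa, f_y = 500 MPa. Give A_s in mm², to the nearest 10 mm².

With M_n = 0.85 f'_c a b (d − a/2), solve the quadratic for a:
a = d − √(d² − 2M_n/(0.85 f'_c b)) = 685 − √(685² − 2 × 872×10⁶/(0.85 × 35.3 × 320)) = 148.73 mm.
A_s = 0.85 f'_c a b / f_y = 0.85 × 35.3 × 148.73 × 320 / 500 = 2856.1 mm².

A_s ≈ 2860 mm²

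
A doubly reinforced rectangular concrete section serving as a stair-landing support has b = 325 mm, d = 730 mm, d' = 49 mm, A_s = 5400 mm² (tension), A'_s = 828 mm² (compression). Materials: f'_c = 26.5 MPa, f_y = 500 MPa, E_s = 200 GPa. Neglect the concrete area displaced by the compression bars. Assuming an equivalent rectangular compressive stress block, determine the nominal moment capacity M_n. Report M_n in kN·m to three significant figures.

M_n ≈ 1590 kN·m

Assume both tension and compression steel yield.
Net tension couple steel: A_s − A'_s = 4572 mm².
a = (A_s − A'_s) f_y / (0.85 f'_c b) = 2286000/(0.85 × 26.5 × 325) = 312.27 mm.
c = a/β₁ = 312.27/0.85 = 367.38 mm; ε'_s = 0.003(c − d')/c = 0.0026 ≥ f_y/E_s = 0.0025, so compression steel does yield.
M_n = (A_s − A'_s) f_y (d − a/2) + A'_s f_y (d − d') = [2286000 × (730 − 156.135) + 414000 × (730 − 49)] × 10⁻⁶ = 1311.86 + 281.93 = 1593.79 kN·m.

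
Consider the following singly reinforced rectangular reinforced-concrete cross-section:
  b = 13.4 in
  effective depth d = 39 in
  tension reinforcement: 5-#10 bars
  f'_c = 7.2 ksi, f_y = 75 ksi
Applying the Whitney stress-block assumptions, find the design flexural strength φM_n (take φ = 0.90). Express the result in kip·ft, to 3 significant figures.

φM_n ≈ 1290 kip·ft

A_s = 5 × 1.27 = 6.35 in².
T = A_s f_y = 6.35 × 75 = 476.25 kips.
a = T/(0.85 f'_c b) = 476.25/(0.85 × 7.2 × 13.4) = 5.807 in.
M_n = T(d − a/2) = 476.25 × (39 − 2.9035) = 17191.0 kip·in = 17191.0/12 = 1432.58 kip·ft.
φM_n = 0.90 × 1432.58 = 1289.32 kip·ft.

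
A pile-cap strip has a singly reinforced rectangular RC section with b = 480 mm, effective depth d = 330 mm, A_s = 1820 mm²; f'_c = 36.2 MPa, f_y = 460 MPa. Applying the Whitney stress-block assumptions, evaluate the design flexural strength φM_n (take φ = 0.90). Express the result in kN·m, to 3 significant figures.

T = A_s f_y = 1820 × 460 = 837200 N = 837.2 kN.
From C = T: a = T/(0.85 f'_c b) = 837200/(0.85 × 36.2 × 480) = 56.68 mm.
M_n = T(d − a/2) = 837.2 kN × (330 − 28.34) mm = 252.55 kN·m.
φM_n = 0.90 × 252.55 = 227.30 kN·m.

φM_n ≈ 227 kN·m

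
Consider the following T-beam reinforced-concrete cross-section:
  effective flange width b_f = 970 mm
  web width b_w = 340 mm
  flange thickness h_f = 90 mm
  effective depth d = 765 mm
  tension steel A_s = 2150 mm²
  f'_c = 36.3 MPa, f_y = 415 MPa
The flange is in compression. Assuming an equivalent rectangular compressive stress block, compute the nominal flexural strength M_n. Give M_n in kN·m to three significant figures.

M_n ≈ 669 kN·m

Tension: T = A_s f_y = 2150 × 415 = 892250 N.
Try a within the flange: a = T/(0.85 f'_c b_f) = 892250/(0.85 × 36.3 × 970) = 29.81 mm.
Since a = 29.81 ≤ h_f = 90 mm, the stress block lies entirely in the flange; analyse as a rectangular beam of width b_f.
M_n = T(d − a/2) = 892250 × (765 − 14.905) = 669.27 × 10⁶ N·mm.
M_n = 669.27 kN·m.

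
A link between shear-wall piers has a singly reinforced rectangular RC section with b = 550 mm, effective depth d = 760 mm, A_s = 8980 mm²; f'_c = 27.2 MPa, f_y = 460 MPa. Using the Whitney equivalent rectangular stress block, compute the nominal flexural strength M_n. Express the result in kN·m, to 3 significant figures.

T = A_s f_y = 8980 × 460 = 4130800 N = 4130.8 kN.
From C = T: a = T/(0.85 f'_c b) = 4130800/(0.85 × 27.2 × 550) = 324.85 mm.
M_n = T(d − a/2) = 4130.8 kN × (760 − 162.425) mm = 2468.46 kN·m.

M_n ≈ 2470 kN·m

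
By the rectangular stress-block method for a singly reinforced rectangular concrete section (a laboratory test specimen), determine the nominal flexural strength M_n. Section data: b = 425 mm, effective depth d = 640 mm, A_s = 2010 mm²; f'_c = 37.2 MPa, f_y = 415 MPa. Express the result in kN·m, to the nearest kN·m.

T = A_s f_y = 2010 × 415 = 834150 N = 834.15 kN.
From C = T: a = T/(0.85 f'_c b) = 834150/(0.85 × 37.2 × 425) = 62.07 mm.
M_n = T(d − a/2) = 834.15 kN × (640 − 31.035) mm = 507.97 kN·m.

M_n ≈ 508 kN·m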